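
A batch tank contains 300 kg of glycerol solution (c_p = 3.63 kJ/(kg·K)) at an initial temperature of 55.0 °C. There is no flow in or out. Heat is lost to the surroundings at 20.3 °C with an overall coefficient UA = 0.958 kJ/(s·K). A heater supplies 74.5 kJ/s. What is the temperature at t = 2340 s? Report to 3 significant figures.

M c_p dT/dt = −UA(T − T_amb) + Q̇.
dT/dt = (T_ss − T)/τ with T_ss = T_amb + Q̇/UA = 20.3 + 74.5/0.958 = 98.066 °C, τ = M c_p/UA = 300·3.63/0.958 = 1136.7 s.
Integrating: T(t) = T_ss + (T₀ − T_ss) e^(−t/τ).
T(2340) = 98.066 + (-43.066)·0.12764 = 92.569 °C.

92.6 °C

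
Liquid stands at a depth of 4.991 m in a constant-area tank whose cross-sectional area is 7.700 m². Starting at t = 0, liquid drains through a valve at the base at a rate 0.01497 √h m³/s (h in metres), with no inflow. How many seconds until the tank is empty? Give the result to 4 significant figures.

Mass balance (ρ constant): A dh/dt = −0.01497 √h.
∫ h^(−1/2) dh = −(0.01497/A) ∫ dt, giving 2√h = 2√h₀ − (0.01497/A) t.
Set h = 0: 2√h₀ = (0.01497/A) t_empty ⇒ t_empty = 2A√h₀/0.01497.
t_empty = 2·7.700·√4.991/0.01497 = 15.4000·2.23405/0.01497 = 2298.23 s.

2298 s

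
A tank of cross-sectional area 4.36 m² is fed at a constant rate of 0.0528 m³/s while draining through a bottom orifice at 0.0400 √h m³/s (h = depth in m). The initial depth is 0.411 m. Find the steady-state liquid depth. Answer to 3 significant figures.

A dh/dt = Q_in − 0.0400 √h. Steady state requires inflow = outflow:
Q_in = 0.0400 √h_ss ⇒ √h_ss = 0.0528/0.0400 = 1.3200.
h_ss = 1.3200² = 1.7424 m. (Since h₀ = 0.411 m < h_ss, the level will rise toward this value.)

1.74 m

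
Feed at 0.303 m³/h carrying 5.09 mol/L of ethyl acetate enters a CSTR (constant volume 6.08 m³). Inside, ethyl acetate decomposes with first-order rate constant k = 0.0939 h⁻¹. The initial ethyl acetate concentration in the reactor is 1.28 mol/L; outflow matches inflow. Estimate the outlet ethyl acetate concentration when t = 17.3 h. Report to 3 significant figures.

1.72 mol/L

Species balance: V dC/dt = Q C_in − Q C − k V C.
This is linear with rate a = Q/V + k = 0.14374 h⁻¹.
C_ss = Q C_in/(Q + kV) = 1.7648 mol/L; C(t) = C_ss + (C₀ − C_ss) e^(−a t).
C(17.3) = 1.7648 + (-0.48479)·e^(−0.14374·17.3) = 1.7648 + (-0.48479)·0.083190 = 1.7245 mol/L.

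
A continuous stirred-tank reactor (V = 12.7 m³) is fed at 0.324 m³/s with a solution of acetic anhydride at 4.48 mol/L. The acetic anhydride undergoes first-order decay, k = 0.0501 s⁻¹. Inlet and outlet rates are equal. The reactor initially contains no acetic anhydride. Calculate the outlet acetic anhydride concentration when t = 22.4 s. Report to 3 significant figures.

Accumulation = in − out − consumed: V dC/dt = Q C_in − Q C − k V C.
dC/dt = (Q/V) C_in − (Q/V + k) C; effective rate a = Q/V + k = 0.025512 + 0.0501 = 0.075612 s⁻¹.
C_ss = Q C_in/(Q + kV) = 1.5116 mol/L; C(t) = C_ss + (C₀ − C_ss) e^(−a t).
C(22.4) = 1.5116 + (-1.5116)·e^(−0.075612·22.4) = 1.5116 + (-1.5116)·0.18384 = 1.2337 mol/L.

1.23 mol/L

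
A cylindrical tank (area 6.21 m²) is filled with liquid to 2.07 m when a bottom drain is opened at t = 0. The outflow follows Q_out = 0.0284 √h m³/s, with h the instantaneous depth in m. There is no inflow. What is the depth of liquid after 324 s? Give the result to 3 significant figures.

0.487 m

Unsteady balance on liquid volume: A dh/dt = −0.0284 √h.
This is separable: 2 d(√h)/dt = −0.0284/A, so √h = √h₀ − (0.0284/(2A)) t.
√h = √2.07 − 0.0284·324/(2·6.21) = 1.4387 − 0.74087 = 0.69788.
h = 0.69788² = 0.48704 m.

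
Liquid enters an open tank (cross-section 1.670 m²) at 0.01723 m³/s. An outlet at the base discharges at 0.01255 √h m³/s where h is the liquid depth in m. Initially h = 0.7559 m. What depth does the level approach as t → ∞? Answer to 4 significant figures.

1.885 m

A dh/dt = Q_in − 0.01255 √h. Steady state requires inflow = outflow:
Q_in = 0.01255 √h_ss ⇒ √h_ss = 0.01723/0.01255 = 1.37291.
h_ss = 1.37291² = 1.88488 m. (Since h₀ = 0.7559 m < h_ss, the level will rise toward this value.)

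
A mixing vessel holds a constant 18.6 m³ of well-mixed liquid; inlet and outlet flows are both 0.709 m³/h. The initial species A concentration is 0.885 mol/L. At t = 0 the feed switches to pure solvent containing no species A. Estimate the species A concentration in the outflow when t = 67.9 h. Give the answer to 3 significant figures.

0.0665 mol/L

Accumulation = in − out for the solute gives V dC/dt = Q(C_in − C).
Rewrite as dC/dt + C/τ = C_in/τ, τ = V/Q = 26.234 h.
Solution: C(t) = C_in + (C₀ − C_in) e^(−t/τ).
C(67.9) = 0 + (0.885 − 0)·e^(−67.9/26.234) = 0 + (0.88500)·0.075153 = 0.066510 mol/L.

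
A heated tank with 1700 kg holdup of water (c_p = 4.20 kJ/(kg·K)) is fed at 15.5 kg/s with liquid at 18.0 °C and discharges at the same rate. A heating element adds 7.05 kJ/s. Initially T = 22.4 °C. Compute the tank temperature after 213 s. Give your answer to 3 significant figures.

M c_p dT/dt = ṁ c_p (T_in − T) + Q̇.
Rearrange: dT/dt = (T_ss − T)/τ with τ = M/ṁ = 109.68 s and T_ss = T_in + Q̇/(ṁ c_p) = 18.108 °C.
Solution: T(t) = T_ss + (T₀ − T_ss) e^(−t/τ).
T(213) = 18.108 + (4.2917)·e^(−213/109.68) = 18.108 + (4.2917)·0.14341 = 18.724 °C.

18.7 °C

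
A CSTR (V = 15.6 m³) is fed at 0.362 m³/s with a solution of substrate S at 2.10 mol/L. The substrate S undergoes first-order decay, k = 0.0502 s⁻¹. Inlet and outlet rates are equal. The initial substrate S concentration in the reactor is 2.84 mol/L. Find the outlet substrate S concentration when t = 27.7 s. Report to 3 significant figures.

0.949 mol/L

Species balance: V dC/dt = Q C_in − Q C − k V C.
dC/dt = (Q/V) C_in − (Q/V + k) C; effective rate a = Q/V + k = 0.023205 + 0.0502 = 0.073405 s⁻¹.
C_ss = Q C_in/(Q + kV) = 0.66386 mol/L; C(t) = C_ss + (C₀ − C_ss) e^(−a t).
C(27.7) = 0.66386 + (2.1761)·e^(−0.073405·27.7) = 0.66386 + (2.1761)·0.13090 = 0.94872 mol/L.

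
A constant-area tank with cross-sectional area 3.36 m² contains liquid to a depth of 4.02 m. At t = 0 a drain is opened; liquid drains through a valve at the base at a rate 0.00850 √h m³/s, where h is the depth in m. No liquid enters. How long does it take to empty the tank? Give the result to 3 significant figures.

Volume balance on the tank: A dh/dt = −0.00850 √h.
∫ h^(−1/2) dh = −(0.00850/A) ∫ dt, giving 2√h = 2√h₀ − (0.00850/A) t.
Tank is empty when √h = 0: t_empty = 2A√h₀/0.00850.
t_empty = 2·3.36·√4.02/0.00850 = 6.7200·2.0050/0.00850 = 1585.1 s.

1590 s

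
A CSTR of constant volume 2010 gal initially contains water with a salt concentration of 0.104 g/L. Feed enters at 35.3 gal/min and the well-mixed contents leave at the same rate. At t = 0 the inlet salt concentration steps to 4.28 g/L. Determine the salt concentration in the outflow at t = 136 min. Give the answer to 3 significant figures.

3.90 g/L

Unsteady species balance (constant V, well mixed): V dC/dt = Q(C_in − C).
Rewrite as dC/dt + C/τ = C_in/τ, τ = V/Q = 56.941 min.
Integrating: C(t) = C_in + (C₀ − C_in) e^(−t/τ).
C(136) = 4.28 + (0.104 − 4.28)·e^(−136/56.941) = 4.28 + (-4.1760)·0.091771 = 3.8968 g/L.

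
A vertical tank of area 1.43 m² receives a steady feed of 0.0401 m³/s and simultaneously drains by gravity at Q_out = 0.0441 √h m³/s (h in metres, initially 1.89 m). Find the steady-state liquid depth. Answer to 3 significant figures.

Volume balance on the tank: A dh/dt = Q_in − 0.0441 √h. At steady state dh/dt = 0:
Q_in = 0.0441 √h_ss ⇒ √h_ss = 0.0401/0.0441 = 0.90930.
h_ss = 0.90930² = 0.82682 m. (Since h₀ = 1.89 m > h_ss, the level will fall toward this value.)

0.827 m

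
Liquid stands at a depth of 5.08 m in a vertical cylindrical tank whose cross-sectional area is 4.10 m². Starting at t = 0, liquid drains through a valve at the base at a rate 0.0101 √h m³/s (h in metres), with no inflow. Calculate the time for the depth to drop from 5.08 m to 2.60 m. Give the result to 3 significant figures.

521 s

Mass balance (ρ constant): A dh/dt = −0.0101 √h.
∫ h^(−1/2) dh = −(0.0101/A) ∫ dt, giving 2√h = 2√h₀ − (0.0101/A) t.
t = 2A(√h₀ − √h)/0.0101 = 2·4.10·(√5.08 − √2.60)/0.0101
  = 8.2000 × (2.2539 − 1.6125) / 0.0101 = 520.77 s.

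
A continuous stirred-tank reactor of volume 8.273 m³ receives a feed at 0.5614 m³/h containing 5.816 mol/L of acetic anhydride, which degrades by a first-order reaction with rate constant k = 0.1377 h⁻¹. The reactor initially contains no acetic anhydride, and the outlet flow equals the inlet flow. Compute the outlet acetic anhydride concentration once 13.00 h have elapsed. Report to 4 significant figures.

Species balance: V dC/dt = Q C_in − Q C − k V C.
This is linear with rate a = Q/V + k = 0.205559 h⁻¹.
C_ss = Q C_in/(Q + kV) = 1.91998 mol/L; C(t) = C_ss + (C₀ − C_ss) e^(−a t).
C(13.00) = 1.91998 + (-1.91998)·e^(−0.205559·13.00) = 1.91998 + (-1.91998)·0.0690951 = 1.78732 mol/L.

1.787 mol/L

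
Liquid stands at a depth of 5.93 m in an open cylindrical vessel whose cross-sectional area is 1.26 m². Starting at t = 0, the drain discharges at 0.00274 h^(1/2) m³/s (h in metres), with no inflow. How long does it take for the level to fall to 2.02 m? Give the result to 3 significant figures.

932 s

A dh/dt = −Q_out = −0.00274 √h.
Separate and integrate: 2(√h − √h₀) = −(0.00274/A) t.
t = 2A(√h₀ − √h)/0.00274 = 2·1.26·(√5.93 − √2.02)/0.00274
  = 2.5200 × (2.4352 − 1.4213) / 0.00274 = 932.48 s.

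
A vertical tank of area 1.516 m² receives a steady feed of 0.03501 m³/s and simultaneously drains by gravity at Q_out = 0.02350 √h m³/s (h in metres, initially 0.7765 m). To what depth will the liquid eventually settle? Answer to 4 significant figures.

A dh/dt = Q_in − 0.02350 √h. Steady state requires inflow = outflow:
Q_in = 0.02350 √h_ss ⇒ √h_ss = 0.03501/0.02350 = 1.48979.
h_ss = 1.48979² = 2.21947 m. (Since h₀ = 0.7765 m < h_ss, the level will rise toward this value.)

2.219 m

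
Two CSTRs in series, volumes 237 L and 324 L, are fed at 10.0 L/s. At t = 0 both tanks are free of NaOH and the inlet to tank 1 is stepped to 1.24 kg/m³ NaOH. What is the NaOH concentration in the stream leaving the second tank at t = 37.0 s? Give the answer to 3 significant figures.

Time constants: τᵢ = Vᵢ/Q for each well-mixed tank.
τ₁ = 237/10.0 = 23.700 s; τ₂ = 324/10.0 = 32.400 s.
Tank 1: C₁ = C_in(1 − e^(−t/τ₁)). Tank 2 (τ₁ ≠ τ₂): C₂ = C_in[1 − (τ₁ e^(−t/τ₁) − τ₂ e^(−t/τ₂))/(τ₁ − τ₂)].
At t = 37.0: e^(−t/τ₁) = 0.20989, e^(−t/τ₂) = 0.31919.
C₂ = 1.24·[1 − (23.700·0.20989 − 32.400·0.31919)/(-8.7000)] = 1.24·0.38306 = 0.47500 kg/m³.

0.475 kg/m³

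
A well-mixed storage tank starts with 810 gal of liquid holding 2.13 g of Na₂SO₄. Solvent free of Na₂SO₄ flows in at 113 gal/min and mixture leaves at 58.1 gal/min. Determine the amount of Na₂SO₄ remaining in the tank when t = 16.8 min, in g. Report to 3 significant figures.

0.953 g

Let m(t) be the amount of Na₂SO₄. Volume: V(t) = V₀ + (Q_in − Q_out) t = 810 + 54.900 t; V(16.8) = 1732.3 gal.
No Na₂SO₄ enters, so dm/dt = −Q_out · (m/V).
dm/m = −Q_out dt/(V₀ + 54.900 t); integrating gives ln(m/m₀) = −(Q_out/(Q_in−Q_out)) ln(V/V₀).
m = m₀ (V₀/V)^(Q_out/(Q_in−Q_out)) = 2.13 × (810/1732.3)^(1.0583) = 0.95278 g.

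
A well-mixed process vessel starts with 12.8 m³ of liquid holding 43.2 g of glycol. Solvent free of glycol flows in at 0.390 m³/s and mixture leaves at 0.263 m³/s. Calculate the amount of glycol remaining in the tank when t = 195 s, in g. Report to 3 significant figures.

Total volume: dV/dt = Q_in − Q_out = 0.12700 m³/s, so V(t) = 12.8 + 0.12700 t and V(195) = 37.565 m³.
Species balance (pure solvent in): dm/dt = −Q_out · m/V(t).
dm/m = −Q_out dt/(V₀ + 0.12700 t); integrating gives ln(m/m₀) = −(Q_out/(Q_in−Q_out)) ln(V/V₀).
m = m₀ (V₀/V)^(Q_out/(Q_in−Q_out)) = 43.2 × (12.8/37.565)^(2.0709) = 4.6473 g.

4.65 g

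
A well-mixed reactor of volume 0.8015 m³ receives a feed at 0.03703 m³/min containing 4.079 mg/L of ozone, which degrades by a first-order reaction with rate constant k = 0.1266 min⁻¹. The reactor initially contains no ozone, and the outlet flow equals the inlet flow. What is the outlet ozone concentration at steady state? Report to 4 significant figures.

1.091 mg/L

Accumulation = in − out − consumed: V dC/dt = Q C_in − Q C − k V C.
At steady state: 0 = Q C_in − (Q + kV) C_ss, so C_ss = Q C_in/(Q + kV).
C_ss = 0.03703·4.079/(0.03703 + 0.1266·0.8015) = 0.151045/0.138500 = 1.09058 mg/L.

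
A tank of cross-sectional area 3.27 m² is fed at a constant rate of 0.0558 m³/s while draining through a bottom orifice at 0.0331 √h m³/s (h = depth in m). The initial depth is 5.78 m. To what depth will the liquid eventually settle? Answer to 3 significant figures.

A dh/dt = Q_in − 0.0331 √h. Steady state requires inflow = outflow:
Q_in = 0.0331 √h_ss ⇒ √h_ss = 0.0558/0.0331 = 1.6858.
h_ss = 1.6858² = 2.8419 m. (Since h₀ = 5.78 m > h_ss, the level will fall toward this value.)

2.84 m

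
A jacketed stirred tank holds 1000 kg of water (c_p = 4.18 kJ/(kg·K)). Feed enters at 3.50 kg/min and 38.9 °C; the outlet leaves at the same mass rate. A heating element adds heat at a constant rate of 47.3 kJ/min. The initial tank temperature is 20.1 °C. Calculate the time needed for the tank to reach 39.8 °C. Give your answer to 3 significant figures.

642 min

Heat balance on the well-mixed liquid: M c_p dT/dt = ṁ c_p (T_in − T) + 47.3.
τ = M/ṁ = 285.71 min; T_ss = T_in + Q̇/(ṁ c_p) = 42.133 °C.
T(t) = T_ss + (T₀ − T_ss) e^(−t/τ). Set T = 39.8:
e^(−t/τ) = (39.8 − 42.133)/(20.1 − 42.133) = 0.10589
t = −285.71 · ln(0.10589) = 641.53 min.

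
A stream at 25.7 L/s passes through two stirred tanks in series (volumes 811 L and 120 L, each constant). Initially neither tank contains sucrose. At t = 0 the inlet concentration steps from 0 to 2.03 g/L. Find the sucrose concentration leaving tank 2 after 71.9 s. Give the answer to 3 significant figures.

Time constants: τᵢ = Vᵢ/Q for each well-mixed tank.
τ₁ = 811/25.7 = 31.556 s; τ₂ = 120/25.7 = 4.6693 s.
Tank 1: C₁ = C_in(1 − e^(−t/τ₁)). Tank 2 (τ₁ ≠ τ₂): C₂ = C_in[1 − (τ₁ e^(−t/τ₁) − τ₂ e^(−t/τ₂))/(τ₁ − τ₂)].
At t = 71.9: e^(−t/τ₁) = 0.10244, e^(−t/τ₂) = 2.0534e-07.
C₂ = 2.03·[1 − (31.556·0.10244 − 4.6693·2.0534e-07)/(26.887)] = 2.03·0.87977 = 1.7859 g/L.

1.79 g/L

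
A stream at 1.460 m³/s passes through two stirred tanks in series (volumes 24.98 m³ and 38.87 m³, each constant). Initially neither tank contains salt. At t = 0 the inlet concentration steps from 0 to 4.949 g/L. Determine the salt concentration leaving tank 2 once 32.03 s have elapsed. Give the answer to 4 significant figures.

Species balance on tank i: dCᵢ/dt = (Cᵢ₋₁ − Cᵢ)/τᵢ with τᵢ = Vᵢ/Q.
τ₁ = 24.98/1.460 = 17.1096 s; τ₂ = 38.87/1.460 = 26.6233 s.
Tank 1: C₁ = C_in(1 − e^(−t/τ₁)). Tank 2 (τ₁ ≠ τ₂): C₂ = C_in[1 − (τ₁ e^(−t/τ₁) − τ₂ e^(−t/τ₂))/(τ₁ − τ₂)].
At t = 32.03: e^(−t/τ₁) = 0.153808, e^(−t/τ₂) = 0.300267.
C₂ = 4.949·[1 − (17.1096·0.153808 − 26.6233·0.300267)/(-9.51370)] = 4.949·0.436338 = 2.15944 g/L.

2.159 g/L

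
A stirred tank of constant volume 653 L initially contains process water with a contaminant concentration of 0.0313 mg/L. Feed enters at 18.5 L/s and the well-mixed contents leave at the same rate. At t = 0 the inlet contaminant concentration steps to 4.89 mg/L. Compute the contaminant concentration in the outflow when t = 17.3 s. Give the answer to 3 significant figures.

Accumulation = in − out for the solute gives V dC/dt = Q(C_in − C).
So dC/dt = (C_in − C)/τ with τ = V/Q = 653/18.5 = 35.297 s.
Solution: C(t) = C_in + (C₀ − C_in) e^(−t/τ).
C(17.3) = 4.89 + (0.0313 − 4.89)·e^(−17.3/35.297) = 4.89 + (-4.8587)·0.61255 = 1.9138 mg/L.

1.91 mg/L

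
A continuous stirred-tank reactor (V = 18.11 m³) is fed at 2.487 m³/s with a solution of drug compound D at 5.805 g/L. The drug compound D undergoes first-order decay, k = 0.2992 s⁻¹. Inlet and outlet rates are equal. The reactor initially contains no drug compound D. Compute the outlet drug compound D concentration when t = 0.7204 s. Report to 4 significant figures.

V dC/dt = Q(C_in − C) − k V C.
dC/dt = (Q/V) C_in − (Q/V + k) C; effective rate a = Q/V + k = 0.137327 + 0.2992 = 0.436527 s⁻¹.
C_ss = Q C_in/(Q + kV) = 1.82620 g/L; C(t) = C_ss + (C₀ − C_ss) e^(−a t).
C(0.7204) = 1.82620 + (-1.82620)·e^(−0.436527·0.7204) = 1.82620 + (-1.82620)·0.730173 = 0.492758 g/L.

0.4928 g/L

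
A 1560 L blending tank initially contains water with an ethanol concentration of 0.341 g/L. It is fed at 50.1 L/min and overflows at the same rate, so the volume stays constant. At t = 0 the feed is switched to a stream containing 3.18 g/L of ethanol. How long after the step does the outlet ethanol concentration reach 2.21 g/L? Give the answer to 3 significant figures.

33.4 min

Species balance: V dC/dt = Q(C_in − C) ⇒ τ = V/Q = 31.138 min.
C(t) = C_in + (C₀ − C_in) e^(−t/τ). Set C = 2.21 and solve for t:
e^(−t/τ) = (C − C_in)/(C₀ − C_in) = (2.21 − 3.18)/(0.341 − 3.18) = 0.34167
t = −τ ln(…) = 31.138 × 1.0739 = 33.439 min.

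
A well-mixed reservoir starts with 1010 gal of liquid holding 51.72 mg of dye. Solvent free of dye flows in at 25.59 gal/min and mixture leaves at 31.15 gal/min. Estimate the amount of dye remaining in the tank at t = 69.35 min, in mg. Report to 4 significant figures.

3.496 mg

Let m(t) be the amount of dye. Volume: V(t) = V₀ + (Q_in − Q_out) t = 1010 − 5.56000 t; V(69.35) = 624.414 gal.
No dye enters, so dm/dt = −Q_out · (m/V).
Separate: dm/m = −Q_out dt/V(t) ⇒ ln(m/m₀) = −(Q_out/(Q_in−Q_out)) ln(V/V₀).
m = m₀ (V₀/V)^(Q_out/(Q_in−Q_out)) = 51.72 × (1010/624.414)^(-5.60252) = 3.49607 mg.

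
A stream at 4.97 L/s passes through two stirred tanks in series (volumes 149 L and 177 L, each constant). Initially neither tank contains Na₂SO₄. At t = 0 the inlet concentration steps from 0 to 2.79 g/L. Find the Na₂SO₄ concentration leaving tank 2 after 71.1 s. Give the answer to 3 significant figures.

1.78 g/L

Time constants: τᵢ = Vᵢ/Q for each well-mixed tank.
τ₁ = 149/4.97 = 29.980 s; τ₂ = 177/4.97 = 35.614 s.
Tank 1: C₁ = C_in(1 − e^(−t/τ₁)). Tank 2 (τ₁ ≠ τ₂): C₂ = C_in[1 − (τ₁ e^(−t/τ₁) − τ₂ e^(−t/τ₂))/(τ₁ − τ₂)].
At t = 71.1: e^(−t/τ₁) = 0.093332, e^(−t/τ₂) = 0.13582.
C₂ = 2.79·[1 − (29.980·0.093332 − 35.614·0.13582)/(-5.6338)] = 2.79·0.63808 = 1.7803 g/L.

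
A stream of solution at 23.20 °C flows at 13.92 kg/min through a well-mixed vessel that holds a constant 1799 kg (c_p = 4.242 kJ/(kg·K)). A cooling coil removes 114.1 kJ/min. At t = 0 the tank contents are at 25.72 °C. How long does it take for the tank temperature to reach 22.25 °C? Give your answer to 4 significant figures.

195.3 min

M c_p dT/dt = ṁ c_p (T_in − T) − Q̇.
τ = M/ṁ = 129.239 min; T_ss = T_in − Q̇/(ṁ c_p) = 21.2677 °C.
T(t) = T_ss + (T₀ − T_ss) e^(−t/τ). Set T = 22.25:
e^(−t/τ) = (22.25 − 21.2677)/(25.72 − 21.2677) = 0.220628
t = −129.239 · ln(0.220628) = 195.315 min.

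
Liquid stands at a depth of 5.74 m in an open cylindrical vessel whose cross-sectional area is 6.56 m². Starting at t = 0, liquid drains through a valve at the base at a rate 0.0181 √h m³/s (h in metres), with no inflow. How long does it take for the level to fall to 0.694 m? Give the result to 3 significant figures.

With no inflow, A dh/dt = −0.0181 √h.
This is separable: 2 d(√h)/dt = −0.0181/A, so √h = √h₀ − (0.0181/(2A)) t.
t = 2A(√h₀ − √h)/0.0181 = 2·6.56·(√5.74 − √0.694)/0.0181
  = 13.120 × (2.3958 − 0.83307) / 0.0181 = 1132.8 s.

1130 s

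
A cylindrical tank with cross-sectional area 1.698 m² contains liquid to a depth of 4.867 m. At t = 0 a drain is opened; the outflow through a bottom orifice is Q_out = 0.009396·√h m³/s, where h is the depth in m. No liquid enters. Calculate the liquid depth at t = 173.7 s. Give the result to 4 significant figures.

With no inflow, A dh/dt = −0.009396 √h.
This is separable: 2 d(√h)/dt = −0.009396/A, so √h = √h₀ − (0.009396/(2A)) t.
√h = √4.867 − 0.009396·173.7/(2·1.698) = 2.20613 − 0.480590 = 1.72554.
h = 1.72554² = 2.97748 m.

2.977 m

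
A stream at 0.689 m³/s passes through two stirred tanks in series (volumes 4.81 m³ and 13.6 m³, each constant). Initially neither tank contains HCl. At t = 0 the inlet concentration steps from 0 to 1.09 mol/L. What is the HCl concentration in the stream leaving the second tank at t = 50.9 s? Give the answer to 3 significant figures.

0.962 mol/L

Species balance on tank i: dCᵢ/dt = (Cᵢ₋₁ − Cᵢ)/τᵢ with τᵢ = Vᵢ/Q.
τ₁ = 4.81/0.689 = 6.9811 s; τ₂ = 13.6/0.689 = 19.739 s.
Tank 1: C₁ = C_in(1 − e^(−t/τ₁)). Tank 2 (τ₁ ≠ τ₂): C₂ = C_in[1 − (τ₁ e^(−t/τ₁) − τ₂ e^(−t/τ₂))/(τ₁ − τ₂)].
At t = 50.9: e^(−t/τ₁) = 0.00068159, e^(−t/τ₂) = 0.075874.
C₂ = 1.09·[1 − (6.9811·0.00068159 − 19.739·0.075874)/(-12.758)] = 1.09·0.88298 = 0.96245 mol/L.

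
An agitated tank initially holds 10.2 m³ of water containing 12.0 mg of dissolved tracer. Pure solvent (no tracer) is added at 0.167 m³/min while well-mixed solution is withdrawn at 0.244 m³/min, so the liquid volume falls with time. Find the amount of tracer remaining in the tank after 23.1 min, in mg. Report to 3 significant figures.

Let m(t) be the amount of tracer. Volume: V(t) = V₀ + (Q_in − Q_out) t = 10.2 − 0.077000 t; V(23.1) = 8.4213 m³.
Solute balance: dm/dt = 0 − Q_out C = −Q_out m/V(t).
Separate: dm/m = −Q_out dt/V(t) ⇒ ln(m/m₀) = −(Q_out/(Q_in−Q_out)) ln(V/V₀).
m = m₀ (V₀/V)^(Q_out/(Q_in−Q_out)) = 12.0 × (10.2/8.4213)^(-3.1688) = 6.5383 mg.

6.54 mg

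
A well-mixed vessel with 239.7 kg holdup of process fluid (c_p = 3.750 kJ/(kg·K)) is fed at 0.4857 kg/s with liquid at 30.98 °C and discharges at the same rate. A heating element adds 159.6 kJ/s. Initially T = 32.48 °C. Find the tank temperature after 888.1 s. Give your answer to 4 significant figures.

Heat balance on the well-mixed liquid: M c_p dT/dt = ṁ c_p (T_in − T) + 159.6.
τ = M/ṁ = 493.515 s; T_ss = T_in + Q̇/(ṁ c_p) = 30.98 + 159.6/(0.4857·3.750) = 118.606 °C.
Integrating: T(t) = T_ss + (T₀ − T_ss) e^(−t/τ).
T(888.1) = 118.606 + (-86.1261)·e^(−888.1/493.515) = 118.606 + (-86.1261)·0.165375 = 104.363 °C.

104.4 °C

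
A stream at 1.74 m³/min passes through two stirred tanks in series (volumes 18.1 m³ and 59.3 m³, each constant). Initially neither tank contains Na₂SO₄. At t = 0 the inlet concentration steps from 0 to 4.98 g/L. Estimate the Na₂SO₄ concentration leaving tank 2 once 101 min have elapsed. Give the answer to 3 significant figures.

Each tank obeys Vᵢ dCᵢ/dt = Q(Cᵢ₋₁ − Cᵢ), so τᵢ = Vᵢ/Q.
τ₁ = 18.1/1.74 = 10.402 min; τ₂ = 59.3/1.74 = 34.080 min.
Solving the cascade with C₁(0)=C₂(0)=0 gives C₂(t) = C_in[1 − (τ₁ e^(−t/τ₁) − τ₂ e^(−t/τ₂))/(τ₁ − τ₂)].
At t = 101: e^(−t/τ₁) = 6.0711e-05, e^(−t/τ₂) = 0.051634.
C₂ = 4.98·[1 − (10.402·6.0711e-05 − 34.080·0.051634)/(-23.678)] = 4.98·0.92571 = 4.6100 g/L.

4.61 g/L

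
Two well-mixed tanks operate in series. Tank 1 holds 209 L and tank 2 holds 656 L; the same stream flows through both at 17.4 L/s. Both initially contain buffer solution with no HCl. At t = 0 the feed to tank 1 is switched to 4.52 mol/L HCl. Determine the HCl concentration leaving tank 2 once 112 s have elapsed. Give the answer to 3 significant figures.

Time constants: τᵢ = Vᵢ/Q for each well-mixed tank.
τ₁ = 209/17.4 = 12.011 s; τ₂ = 656/17.4 = 37.701 s.
Solving the cascade with C₁(0)=C₂(0)=0 gives C₂(t) = C_in[1 − (τ₁ e^(−t/τ₁) − τ₂ e^(−t/τ₂))/(τ₁ − τ₂)].
At t = 112: e^(−t/τ₁) = 8.9220e-05, e^(−t/τ₂) = 0.051266.
C₂ = 4.52·[1 − (12.011·8.9220e-05 − 37.701·0.051266)/(-25.690)] = 4.52·0.92481 = 4.1801 mol/L.

4.18 mol/L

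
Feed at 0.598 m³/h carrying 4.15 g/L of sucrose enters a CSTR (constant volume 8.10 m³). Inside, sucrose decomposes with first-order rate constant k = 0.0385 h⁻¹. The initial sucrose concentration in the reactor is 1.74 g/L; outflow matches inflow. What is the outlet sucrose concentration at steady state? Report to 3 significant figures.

Species balance: V dC/dt = Q C_in − Q C − k V C.
At steady state: 0 = Q C_in − (Q + kV) C_ss, so C_ss = Q C_in/(Q + kV).
C_ss = 0.598·4.15/(0.598 + 0.0385·8.10) = 2.4817/0.90985 = 2.7276 g/L.

2.73 g/L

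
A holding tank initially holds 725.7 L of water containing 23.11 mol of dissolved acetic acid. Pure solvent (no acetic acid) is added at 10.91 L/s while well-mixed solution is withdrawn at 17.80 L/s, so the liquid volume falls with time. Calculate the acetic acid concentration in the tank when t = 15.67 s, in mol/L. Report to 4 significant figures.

Let m(t) be the amount of acetic acid. Volume: V(t) = V₀ + (Q_in − Q_out) t = 725.7 − 6.89000 t; V(15.67) = 617.734 L.
Species balance (pure solvent in): dm/dt = −Q_out · m/V(t).
dm/m = −Q_out dt/(V₀ − 6.89000 t); integrating gives ln(m/m₀) = −(Q_out/(Q_in−Q_out)) ln(V/V₀).
m = m₀ (V₀/V)^(Q_out/(Q_in−Q_out)) = 23.11 × (725.7/617.734)^(-2.58345) = 15.2431 mol.
C = m/V = 15.2431/617.734 = 0.0246758 mol/L.

0.02468 mol/L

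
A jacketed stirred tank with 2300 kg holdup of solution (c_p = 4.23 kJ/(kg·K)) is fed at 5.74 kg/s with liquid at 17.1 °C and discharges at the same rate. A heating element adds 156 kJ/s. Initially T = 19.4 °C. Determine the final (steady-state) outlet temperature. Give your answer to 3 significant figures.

M c_p dT/dt = ṁ c_p (T_in − T) + Q̇.
At steady state dT/dt = 0 ⇒ T_ss = T_in + Q̇/(ṁ c_p) = 17.1 + 156/(5.74·4.23) = 23.525 °C.

23.5 °C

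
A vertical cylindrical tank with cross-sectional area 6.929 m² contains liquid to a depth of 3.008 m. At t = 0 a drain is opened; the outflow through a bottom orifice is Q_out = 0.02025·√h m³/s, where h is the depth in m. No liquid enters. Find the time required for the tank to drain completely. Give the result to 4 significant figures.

With no inflow, A dh/dt = −0.02025 √h.
This is separable: 2 d(√h)/dt = −0.02025/A, so √h = √h₀ − (0.02025/(2A)) t.
Tank is empty when √h = 0: t_empty = 2A√h₀/0.02025.
t_empty = 2·6.929·√3.008/0.02025 = 13.8580·1.73436/0.02025 = 1186.90 s.

1187 s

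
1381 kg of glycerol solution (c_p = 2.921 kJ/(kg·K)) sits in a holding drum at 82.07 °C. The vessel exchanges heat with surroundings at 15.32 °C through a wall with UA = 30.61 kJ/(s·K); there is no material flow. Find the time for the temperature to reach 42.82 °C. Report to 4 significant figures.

M c_p dT/dt = −UA(T − T_amb).
τ = M c_p/UA = 131.784 s; T_ss = T_amb = 15.3200 °C.
T(t) = T_ss + (T₀ − T_ss)e^(−t/τ); set T = 42.82:
t = −τ ln[(T − T_ss)/(T₀ − T_ss)] = −131.784 · ln(0.411985) = 116.862 s.

116.9 s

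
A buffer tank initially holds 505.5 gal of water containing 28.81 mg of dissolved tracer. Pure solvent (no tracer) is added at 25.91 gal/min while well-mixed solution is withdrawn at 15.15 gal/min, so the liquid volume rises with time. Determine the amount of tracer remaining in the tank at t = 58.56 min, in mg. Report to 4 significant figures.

Total volume: dV/dt = Q_in − Q_out = 10.7600 gal/min, so V(t) = 505.5 + 10.7600 t and V(58.56) = 1135.61 gal.
Solute balance: dm/dt = 0 − Q_out C = −Q_out m/V(t).
dm/m = −Q_out dt/(V₀ + 10.7600 t); integrating gives ln(m/m₀) = −(Q_out/(Q_in−Q_out)) ln(V/V₀).
m = m₀ (V₀/V)^(Q_out/(Q_in−Q_out)) = 28.81 × (505.5/1135.61)^(1.40799) = 9.21775 mg.

9.218 mg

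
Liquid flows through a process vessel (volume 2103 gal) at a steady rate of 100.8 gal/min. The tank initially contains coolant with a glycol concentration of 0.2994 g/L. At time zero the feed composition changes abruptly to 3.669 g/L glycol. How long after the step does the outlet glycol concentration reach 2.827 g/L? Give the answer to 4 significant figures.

28.93 min

Species balance: V dC/dt = Q(C_in − C) ⇒ τ = V/Q = 20.8631 min.
C(t) = C_in + (C₀ − C_in) e^(−t/τ). Set C = 2.827 and solve for t:
e^(−t/τ) = (C − C_in)/(C₀ − C_in) = (2.827 − 3.669)/(0.2994 − 3.669) = 0.249881
t = −τ ln(…) = 20.8631 × 1.38677 = 28.9323 min.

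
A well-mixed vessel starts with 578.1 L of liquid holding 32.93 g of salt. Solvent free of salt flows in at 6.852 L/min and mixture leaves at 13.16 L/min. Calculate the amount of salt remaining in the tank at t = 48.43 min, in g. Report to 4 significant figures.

6.863 g

Let m(t) be the amount of salt. Volume: V(t) = V₀ + (Q_in − Q_out) t = 578.1 − 6.30800 t; V(48.43) = 272.604 L.
Species balance (pure solvent in): dm/dt = −Q_out · m/V(t).
Separate: dm/m = −Q_out dt/V(t) ⇒ ln(m/m₀) = −(Q_out/(Q_in−Q_out)) ln(V/V₀).
m = m₀ (V₀/V)^(Q_out/(Q_in−Q_out)) = 32.93 × (578.1/272.604)^(-2.08624) = 6.86268 g.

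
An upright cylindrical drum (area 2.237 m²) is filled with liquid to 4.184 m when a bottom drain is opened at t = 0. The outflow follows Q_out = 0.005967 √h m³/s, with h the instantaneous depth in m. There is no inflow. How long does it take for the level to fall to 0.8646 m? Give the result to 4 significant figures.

836.5 s

A dh/dt = −Q_out = −0.005967 √h.
∫ h^(−1/2) dh = −(0.005967/A) ∫ dt, giving 2√h = 2√h₀ − (0.005967/A) t.
t = 2A(√h₀ − √h)/0.005967 = 2·2.237·(√4.184 − √0.8646)/0.005967
  = 4.47400 × (2.04548 − 0.929839) / 0.005967 = 836.499 s.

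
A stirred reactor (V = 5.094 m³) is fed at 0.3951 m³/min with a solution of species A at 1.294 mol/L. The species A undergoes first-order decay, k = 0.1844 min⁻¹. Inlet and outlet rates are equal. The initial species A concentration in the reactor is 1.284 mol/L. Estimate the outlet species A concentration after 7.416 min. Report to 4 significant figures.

Accumulation = in − out − consumed: V dC/dt = Q C_in − Q C − k V C.
dC/dt = (Q/V) C_in − (Q/V + k) C; effective rate a = Q/V + k = 0.0775618 + 0.1844 = 0.261962 min⁻¹.
C_ss = Q C_in/(Q + kV) = 0.383128 mol/L; C(t) = C_ss + (C₀ − C_ss) e^(−a t).
C(7.416) = 0.383128 + (0.900872)·e^(−0.261962·7.416) = 0.383128 + (0.900872)·0.143315 = 0.512237 mol/L.

0.5122 mol/L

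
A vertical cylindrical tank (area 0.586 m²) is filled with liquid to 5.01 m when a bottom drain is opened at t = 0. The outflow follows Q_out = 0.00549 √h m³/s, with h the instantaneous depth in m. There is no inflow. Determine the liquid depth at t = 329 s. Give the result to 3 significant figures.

Mass balance (ρ constant): A dh/dt = −0.00549 √h.
This is separable: 2 d(√h)/dt = −0.00549/A, so √h = √h₀ − (0.00549/(2A)) t.
√h = √5.01 − 0.00549·329/(2·0.586) = 2.2383 − 1.5411 = 0.69717.
h = 0.69717² = 0.48604 m.

0.486 m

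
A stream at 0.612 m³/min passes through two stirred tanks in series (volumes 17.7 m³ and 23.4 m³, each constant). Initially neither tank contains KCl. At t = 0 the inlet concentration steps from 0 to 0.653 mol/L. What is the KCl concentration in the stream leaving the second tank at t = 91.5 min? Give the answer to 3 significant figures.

0.494 mol/L

Each tank obeys Vᵢ dCᵢ/dt = Q(Cᵢ₋₁ − Cᵢ), so τᵢ = Vᵢ/Q.
τ₁ = 17.7/0.612 = 28.922 min; τ₂ = 23.4/0.612 = 38.235 min.
Tank 1: C₁ = C_in(1 − e^(−t/τ₁)). Tank 2 (τ₁ ≠ τ₂): C₂ = C_in[1 − (τ₁ e^(−t/τ₁) − τ₂ e^(−t/τ₂))/(τ₁ − τ₂)].
At t = 91.5: e^(−t/τ₁) = 0.042268, e^(−t/τ₂) = 0.091348.
C₂ = 0.653·[1 − (28.922·0.042268 − 38.235·0.091348)/(-9.3137)] = 0.653·0.75624 = 0.49383 mol/L.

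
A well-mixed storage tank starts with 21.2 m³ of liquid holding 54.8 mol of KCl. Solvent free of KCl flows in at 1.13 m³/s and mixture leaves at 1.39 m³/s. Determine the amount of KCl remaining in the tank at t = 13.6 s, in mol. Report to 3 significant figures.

Let m(t) be the amount of KCl. Volume: V(t) = V₀ + (Q_in − Q_out) t = 21.2 − 0.26000 t; V(13.6) = 17.664 m³.
Solute balance: dm/dt = 0 − Q_out C = −Q_out m/V(t).
Separate: dm/m = −Q_out dt/V(t) ⇒ ln(m/m₀) = −(Q_out/(Q_in−Q_out)) ln(V/V₀).
m = m₀ (V₀/V)^(Q_out/(Q_in−Q_out)) = 54.8 × (21.2/17.664)^(-5.3462) = 20.659 mol.

20.7 mol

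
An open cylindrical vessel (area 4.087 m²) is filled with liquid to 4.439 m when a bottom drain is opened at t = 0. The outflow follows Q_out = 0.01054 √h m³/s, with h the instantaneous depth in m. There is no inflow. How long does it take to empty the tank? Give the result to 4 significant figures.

1634 s

Mass balance (ρ constant): A dh/dt = −0.01054 √h.
This is separable: 2 d(√h)/dt = −0.01054/A, so √h = √h₀ − (0.01054/(2A)) t.
Set h = 0: 2√h₀ = (0.01054/A) t_empty ⇒ t_empty = 2A√h₀/0.01054.
t_empty = 2·4.087·√4.439/0.01054 = 8.17400·2.10689/0.01054 = 1633.94 s.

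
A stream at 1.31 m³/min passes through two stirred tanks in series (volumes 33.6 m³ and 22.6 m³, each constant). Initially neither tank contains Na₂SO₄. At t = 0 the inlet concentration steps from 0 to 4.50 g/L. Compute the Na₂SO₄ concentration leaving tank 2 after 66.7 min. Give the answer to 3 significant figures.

3.67 g/L

Species balance on tank i: dCᵢ/dt = (Cᵢ₋₁ − Cᵢ)/τᵢ with τᵢ = Vᵢ/Q.
τ₁ = 33.6/1.31 = 25.649 min; τ₂ = 22.6/1.31 = 17.252 min.
Solving the cascade with C₁(0)=C₂(0)=0 gives C₂(t) = C_in[1 − (τ₁ e^(−t/τ₁) − τ₂ e^(−t/τ₂))/(τ₁ − τ₂)].
At t = 66.7: e^(−t/τ₁) = 0.074236, e^(−t/τ₂) = 0.020937.
C₂ = 4.50·[1 − (25.649·0.074236 − 17.252·0.020937)/(8.3969)] = 4.50·0.81626 = 3.6732 g/L.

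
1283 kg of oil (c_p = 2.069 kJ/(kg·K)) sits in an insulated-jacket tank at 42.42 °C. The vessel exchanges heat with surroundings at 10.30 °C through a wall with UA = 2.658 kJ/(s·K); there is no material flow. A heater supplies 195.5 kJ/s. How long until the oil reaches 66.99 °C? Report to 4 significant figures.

Heat balance on the well-mixed liquid: M c_p dT/dt = −UA(T − T_amb) + Q̇.
τ = M c_p/UA = 998.693 s; T_ss = T_amb + Q̇/UA = 10.30 + 195.5/2.658 = 83.8515 °C.
T(t) = T_ss + (T₀ − T_ss)e^(−t/τ); set T = 66.99:
t = −τ ln[(T − T_ss)/(T₀ − T_ss)] = −998.693 · ln(0.406974) = 897.832 s.

897.8 s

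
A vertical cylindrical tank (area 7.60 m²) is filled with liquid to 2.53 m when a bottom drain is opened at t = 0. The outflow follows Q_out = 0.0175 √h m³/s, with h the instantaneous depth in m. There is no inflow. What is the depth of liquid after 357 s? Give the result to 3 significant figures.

A dh/dt = −Q_out = −0.0175 √h.
This is separable: 2 d(√h)/dt = −0.0175/A, so √h = √h₀ − (0.0175/(2A)) t.
√h = √2.53 − 0.0175·357/(2·7.60) = 1.5906 − 0.41102 = 1.1796.
h = 1.1796² = 1.3914 m.

1.39 m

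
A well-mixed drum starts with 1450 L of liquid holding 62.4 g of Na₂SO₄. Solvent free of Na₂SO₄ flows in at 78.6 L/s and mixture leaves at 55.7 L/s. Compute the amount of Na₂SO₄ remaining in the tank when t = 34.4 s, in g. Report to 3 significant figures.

21.7 g

Let m(t) be the amount of Na₂SO₄. Volume: V(t) = V₀ + (Q_in − Q_out) t = 1450 + 22.900 t; V(34.4) = 2237.8 L.
Species balance (pure solvent in): dm/dt = −Q_out · m/V(t).
dm/m = −Q_out dt/(V₀ + 22.900 t); integrating gives ln(m/m₀) = −(Q_out/(Q_in−Q_out)) ln(V/V₀).
m = m₀ (V₀/V)^(Q_out/(Q_in−Q_out)) = 62.4 × (1450/2237.8)^(2.4323) = 21.718 g.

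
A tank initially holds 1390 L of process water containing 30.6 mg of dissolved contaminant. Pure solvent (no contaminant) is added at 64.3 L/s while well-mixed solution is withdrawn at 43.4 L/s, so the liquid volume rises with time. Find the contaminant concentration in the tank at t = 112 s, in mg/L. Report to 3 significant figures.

Total volume: dV/dt = Q_in − Q_out = 20.900 L/s, so V(t) = 1390 + 20.900 t and V(112) = 3730.8 L.
No contaminant enters, so dm/dt = −Q_out · (m/V).
dm/m = −Q_out dt/(V₀ + 20.900 t); integrating gives ln(m/m₀) = −(Q_out/(Q_in−Q_out)) ln(V/V₀).
m = m₀ (V₀/V)^(Q_out/(Q_in−Q_out)) = 30.6 × (1390/3730.8)^(2.0766) = 3.9384 mg.
C = m/V = 3.9384/3730.8 = 0.0010556 mg/L.

0.00106 mg/L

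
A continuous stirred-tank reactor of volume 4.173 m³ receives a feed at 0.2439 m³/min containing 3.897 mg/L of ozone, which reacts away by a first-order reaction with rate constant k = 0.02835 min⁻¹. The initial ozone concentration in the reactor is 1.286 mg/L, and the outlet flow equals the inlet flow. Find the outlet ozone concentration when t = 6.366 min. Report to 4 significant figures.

1.854 mg/L

Species balance: V dC/dt = Q C_in − Q C − k V C.
dC/dt = (Q/V) C_in − (Q/V + k) C; effective rate a = Q/V + k = 0.0584472 + 0.02835 = 0.0867972 min⁻¹.
C_ss = Q C_in/(Q + kV) = 2.62415 mg/L; C(t) = C_ss + (C₀ − C_ss) e^(−a t).
C(6.366) = 2.62415 + (-1.33815)·e^(−0.0867972·6.366) = 2.62415 + (-1.33815)·0.575480 = 1.85407 mg/L.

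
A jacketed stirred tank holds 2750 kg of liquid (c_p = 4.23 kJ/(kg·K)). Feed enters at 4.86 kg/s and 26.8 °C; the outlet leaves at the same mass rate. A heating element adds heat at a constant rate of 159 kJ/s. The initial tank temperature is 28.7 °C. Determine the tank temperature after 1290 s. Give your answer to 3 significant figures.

33.9 °C

M c_p dT/dt = ṁ c_p (T_in − T) + Q̇.
τ = M/ṁ = 565.84 s; T_ss = T_in + Q̇/(ṁ c_p) = 26.8 + 159/(4.86·4.23) = 34.534 °C.
T approaches T_ss exponentially: T(t) = T_ss + (T₀ − T_ss) e^(−t/τ).
T(1290) = 34.534 + (-5.8343)·e^(−1290/565.84) = 34.534 + (-5.8343)·0.10231 = 33.937 °C.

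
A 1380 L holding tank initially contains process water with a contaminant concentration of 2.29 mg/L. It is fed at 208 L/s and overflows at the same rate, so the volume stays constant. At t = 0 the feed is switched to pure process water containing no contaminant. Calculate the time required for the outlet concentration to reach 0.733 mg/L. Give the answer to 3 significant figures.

Species balance: V dC/dt = Q(C_in − C) ⇒ τ = V/Q = 6.6346 s.
C(t) = C_in + (C₀ − C_in) e^(−t/τ). Set C = 0.733 and solve for t:
e^(−t/τ) = (C − C_in)/(C₀ − C_in) = (0.733 − 0)/(2.29 − 0) = 0.32009
t = −τ ln(…) = 6.6346 × 1.1392 = 7.5579 s.

7.56 s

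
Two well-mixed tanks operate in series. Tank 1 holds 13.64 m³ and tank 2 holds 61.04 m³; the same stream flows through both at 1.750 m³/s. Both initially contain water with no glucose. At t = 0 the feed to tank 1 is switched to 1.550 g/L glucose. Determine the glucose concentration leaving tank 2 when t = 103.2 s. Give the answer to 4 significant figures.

1.446 g/L

Time constants: τᵢ = Vᵢ/Q for each well-mixed tank.
τ₁ = 13.64/1.750 = 7.79429 s; τ₂ = 61.04/1.750 = 34.8800 s.
Tank 1: C₁ = C_in(1 − e^(−t/τ₁)). Tank 2 (τ₁ ≠ τ₂): C₂ = C_in[1 − (τ₁ e^(−t/τ₁) − τ₂ e^(−t/τ₂))/(τ₁ − τ₂)].
At t = 103.2: e^(−t/τ₁) = 1.77720e-06, e^(−t/τ₂) = 0.0518855.
C₂ = 1.550·[1 − (7.79429·1.77720e-06 − 34.8800·0.0518855)/(-27.0857)] = 1.550·0.933184 = 1.44644 g/L.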